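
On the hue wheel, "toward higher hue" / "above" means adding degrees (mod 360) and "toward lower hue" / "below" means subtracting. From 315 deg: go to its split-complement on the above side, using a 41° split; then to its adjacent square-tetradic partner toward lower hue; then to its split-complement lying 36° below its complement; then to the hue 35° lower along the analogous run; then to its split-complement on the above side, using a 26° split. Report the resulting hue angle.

split-comp 41° ↑ +221°: 315 + 221 = 536 → 536 − 360 = 176°
square ↓ −90°: 176 − 90 = 86°
split-comp 36° ↓ +144°: 86 + 144 = 230°
analog 35° ↓ −35°: 230 − 35 = 195°
split-comp 26° ↑ +206°: 195 + 206 = 401 → 401 − 360 = 41°

41°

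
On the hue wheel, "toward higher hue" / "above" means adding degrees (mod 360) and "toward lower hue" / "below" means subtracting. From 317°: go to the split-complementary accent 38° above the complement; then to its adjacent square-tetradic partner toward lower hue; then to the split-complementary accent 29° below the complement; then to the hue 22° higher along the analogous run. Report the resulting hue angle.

258°

split-comp 38° ↑ +218°: 317 + 218 = 535 → 535 − 360 = 175°
square ↓ −90°: 175 − 90 = 85°
split-comp 29° ↓ +151°: 85 + 151 = 236°
analog 22° ↑ +22°: 236 + 22 = 258°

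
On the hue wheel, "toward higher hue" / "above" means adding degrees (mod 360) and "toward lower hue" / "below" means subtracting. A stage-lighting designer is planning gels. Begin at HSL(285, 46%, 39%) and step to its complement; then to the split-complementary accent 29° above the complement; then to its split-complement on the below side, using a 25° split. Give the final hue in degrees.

285 + 180 = 465 → 465 − 360 = 105°   (complement)
105 + 209 = 314°   (split-comp 29° ↑)
314 + 155 = 469 → 469 − 360 = 109°   (split-comp 25° ↓)

109°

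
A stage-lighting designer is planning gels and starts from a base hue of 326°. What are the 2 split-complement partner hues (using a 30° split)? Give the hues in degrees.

Split-complementary hues sit 30° either side of the complement.
Complement of 326°: 326 + 180 = 506 → 506 − 360 = 146°
146 − 30 = 116°
146 + 30 = 176°

116° and 176°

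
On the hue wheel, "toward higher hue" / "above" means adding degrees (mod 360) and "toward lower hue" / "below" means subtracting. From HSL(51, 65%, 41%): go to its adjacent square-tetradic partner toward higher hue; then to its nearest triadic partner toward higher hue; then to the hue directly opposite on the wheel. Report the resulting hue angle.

square ↑ +90°: 51 + 90 = 141°
triadic ↑ +120°: 141 + 120 = 261°
complement +180°: 261 + 180 = 441 → 441 − 360 = 81°

81°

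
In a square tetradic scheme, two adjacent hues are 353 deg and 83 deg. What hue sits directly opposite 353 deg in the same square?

A square tetradic scheme places four hues 90° apart; opposite corners are 180° apart.
353 + 180 = 533 → 533 − 360 = 173°

173°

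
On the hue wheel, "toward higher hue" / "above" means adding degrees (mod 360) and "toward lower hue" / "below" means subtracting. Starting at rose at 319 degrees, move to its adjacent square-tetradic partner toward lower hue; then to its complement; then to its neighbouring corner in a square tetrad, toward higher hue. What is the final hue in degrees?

−90° (square ↓): 319 − 90 = 229°
+180° (complement): 229 + 180 = 409 → 409 − 360 = 49°
+90° (square ↑): 49 + 90 = 139°

139°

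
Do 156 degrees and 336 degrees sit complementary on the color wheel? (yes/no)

Angular distance: |156 − 336| = 180 = 180°.
Complementary requires 180°.

yes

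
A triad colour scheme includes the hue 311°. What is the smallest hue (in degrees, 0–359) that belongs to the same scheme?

A triad places three hues 120° apart.
The full set through 311° is {71°, 191°, 311°}.

71°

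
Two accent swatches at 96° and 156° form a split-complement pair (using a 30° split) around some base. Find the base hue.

The accents sit 30° either side of the complement, so the complement is their short-arc midpoint on the wheel.
Short-arc midpoint of 96° and 156°: 126°.
Base is 180° from the complement: 126 − 180 = -54 → -54 + 360 = 306°

306°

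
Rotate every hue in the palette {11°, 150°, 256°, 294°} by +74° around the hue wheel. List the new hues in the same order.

85°, 224°, 330°, 8°

11 + 74 = 85°
150 + 74 = 224°
256 + 74 = 330°
294 + 74 = 368 → 368 − 360 = 8°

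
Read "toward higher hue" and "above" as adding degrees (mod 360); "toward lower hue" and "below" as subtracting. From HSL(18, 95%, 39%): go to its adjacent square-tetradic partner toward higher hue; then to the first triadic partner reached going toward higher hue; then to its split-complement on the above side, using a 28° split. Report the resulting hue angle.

+90° (square ↑): 18 + 90 = 108°
+120° (triadic ↑): 108 + 120 = 228°
+208° (split-comp 28° ↑): 228 + 208 = 436 → 436 − 360 = 76°

76°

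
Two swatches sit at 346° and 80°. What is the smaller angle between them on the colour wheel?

94°

|346 − 80| = 266.
The shorter arc is 360 − 266 = 94°.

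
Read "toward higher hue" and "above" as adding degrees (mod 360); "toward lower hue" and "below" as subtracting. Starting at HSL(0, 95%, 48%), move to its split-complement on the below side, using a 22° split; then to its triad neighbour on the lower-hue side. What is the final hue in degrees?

+158° (split-comp 22° ↓): 0 + 158 = 158°
−120° (triadic ↓): 158 − 120 = 38°

38°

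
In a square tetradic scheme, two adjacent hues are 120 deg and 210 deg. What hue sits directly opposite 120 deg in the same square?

300°

A square tetradic scheme places four hues 90° apart; opposite corners are 180° apart.
120 + 180 = 300°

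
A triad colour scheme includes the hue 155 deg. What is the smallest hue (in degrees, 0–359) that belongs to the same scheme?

A triad places three hues 120° apart.
The full set through 155° is {35°, 155°, 275°}.

35°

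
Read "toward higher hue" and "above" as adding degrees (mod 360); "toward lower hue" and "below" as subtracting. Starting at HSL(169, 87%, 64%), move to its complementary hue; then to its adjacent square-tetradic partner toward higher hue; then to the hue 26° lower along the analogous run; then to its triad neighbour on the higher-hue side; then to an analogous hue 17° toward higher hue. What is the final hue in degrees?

169 + 180 = 349°   (complement)
349 + 90 = 439 → 439 − 360 = 79°   (square ↑)
79 − 26 = 53°   (analog 26° ↓)
53 + 120 = 173°   (triadic ↑)
173 + 17 = 190°   (analog 17° ↑)

190°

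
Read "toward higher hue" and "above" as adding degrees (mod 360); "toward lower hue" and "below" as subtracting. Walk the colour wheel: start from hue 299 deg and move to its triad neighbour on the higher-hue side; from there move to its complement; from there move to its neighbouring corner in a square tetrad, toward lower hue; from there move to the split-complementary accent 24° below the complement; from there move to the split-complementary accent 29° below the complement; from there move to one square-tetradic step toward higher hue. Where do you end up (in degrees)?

299 + 120 = 419 → 419 − 360 = 59°   (triadic ↑)
59 + 180 = 239°   (complement)
239 − 90 = 149°   (square ↓)
149 + 156 = 305°   (split-comp 24° ↓)
305 + 151 = 456 → 456 − 360 = 96°   (split-comp 29° ↓)
96 + 90 = 186°   (square ↑)

186°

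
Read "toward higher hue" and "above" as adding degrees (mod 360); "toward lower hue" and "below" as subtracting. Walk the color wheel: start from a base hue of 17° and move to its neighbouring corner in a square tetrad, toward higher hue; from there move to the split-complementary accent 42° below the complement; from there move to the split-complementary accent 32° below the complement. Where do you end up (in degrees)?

33°

+90° (square ↑): 17 + 90 = 107°
+138° (split-comp 42° ↓): 107 + 138 = 245°
+148° (split-comp 32° ↓): 245 + 148 = 393 → 393 − 360 = 33°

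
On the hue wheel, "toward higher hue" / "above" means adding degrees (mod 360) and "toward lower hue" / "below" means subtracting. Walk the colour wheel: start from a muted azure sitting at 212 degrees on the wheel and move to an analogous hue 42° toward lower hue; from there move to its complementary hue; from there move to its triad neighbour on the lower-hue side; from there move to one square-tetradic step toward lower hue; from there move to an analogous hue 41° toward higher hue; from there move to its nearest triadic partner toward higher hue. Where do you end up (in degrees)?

301°

212 − 42 = 170°   (analog 42° ↓)
170 + 180 = 350°   (complement)
350 − 120 = 230°   (triadic ↓)
230 − 90 = 140°   (square ↓)
140 + 41 = 181°   (analog 41° ↑)
181 + 120 = 301°   (triadic ↑)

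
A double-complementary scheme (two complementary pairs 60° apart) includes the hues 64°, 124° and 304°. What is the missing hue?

244°

A rectangular tetradic uses two complementary pairs 60° apart: offsets 0°, 60°, 180°, 240°.
Among {64°, 124°, 304°}, 304° and 124° are a 180° pair.
The remaining hue 64° needs its own complement: 64 + 180 = 244°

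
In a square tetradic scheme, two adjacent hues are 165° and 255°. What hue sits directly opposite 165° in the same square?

A square tetradic scheme places four hues 90° apart; opposite corners are 180° apart.
165 + 180 = 345°

345°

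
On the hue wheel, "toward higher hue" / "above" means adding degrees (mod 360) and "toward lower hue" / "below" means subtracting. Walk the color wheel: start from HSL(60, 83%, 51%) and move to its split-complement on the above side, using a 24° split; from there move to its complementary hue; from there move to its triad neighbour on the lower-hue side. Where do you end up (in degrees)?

+204° (split-comp 24° ↑): 60 + 204 = 264°
+180° (complement): 264 + 180 = 444 → 444 − 360 = 84°
−120° (triadic ↓): 84 − 120 = -36 → -36 + 360 = 324°

324°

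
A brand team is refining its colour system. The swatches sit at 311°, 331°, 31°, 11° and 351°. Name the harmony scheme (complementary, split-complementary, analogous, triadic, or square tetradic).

Sort the hues: 11°, 31°, 311°, 331°, 351°.
Successive gaps around the wheel: 20°, 280°, 20°, 20°, 20°.
A run of hues at equal small steps (20°) with one large closing gap is an analogous group.

analogous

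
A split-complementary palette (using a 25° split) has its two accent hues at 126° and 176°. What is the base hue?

331°

The accents sit 25° either side of the complement, so the complement is their short-arc midpoint on the wheel.
Short-arc midpoint of 126° and 176°: 151°.
Base is 180° from the complement: 151 − 180 = -29 → -29 + 360 = 331°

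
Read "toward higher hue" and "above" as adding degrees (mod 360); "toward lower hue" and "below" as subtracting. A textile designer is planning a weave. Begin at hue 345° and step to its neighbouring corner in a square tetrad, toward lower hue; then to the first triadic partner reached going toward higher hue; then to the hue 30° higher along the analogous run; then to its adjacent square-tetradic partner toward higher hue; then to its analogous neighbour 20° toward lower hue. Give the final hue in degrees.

−90° (square ↓): 345 − 90 = 255°
+120° (triadic ↑): 255 + 120 = 375 → 375 − 360 = 15°
+30° (analog 30° ↑): 15 + 30 = 45°
+90° (square ↑): 45 + 90 = 135°
−20° (analog 20° ↓): 135 − 20 = 115°

115°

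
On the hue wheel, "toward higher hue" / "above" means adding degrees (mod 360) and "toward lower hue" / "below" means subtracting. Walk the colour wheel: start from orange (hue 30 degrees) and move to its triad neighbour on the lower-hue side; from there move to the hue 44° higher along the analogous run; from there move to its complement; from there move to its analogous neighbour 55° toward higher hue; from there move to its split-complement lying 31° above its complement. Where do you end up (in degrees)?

triadic ↓ −120°: 30 − 120 = -90 → -90 + 360 = 270°
analog 44° ↑ +44°: 270 + 44 = 314°
complement +180°: 314 + 180 = 494 → 494 − 360 = 134°
analog 55° ↑ +55°: 134 + 55 = 189°
split-comp 31° ↑ +211°: 189 + 211 = 400 → 400 − 360 = 40°

40°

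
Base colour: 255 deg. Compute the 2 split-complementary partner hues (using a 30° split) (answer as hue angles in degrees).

Split-complementary hues sit 30° either side of the complement.
Complement of 255 deg: 255 + 180 = 435 → 435 − 360 = 75°
75 − 30 = 45°
75 + 30 = 105°

45° and 105°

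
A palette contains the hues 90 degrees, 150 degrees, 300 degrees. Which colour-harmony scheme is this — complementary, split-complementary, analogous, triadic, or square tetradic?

split-complementary

Sort the hues: 90°, 150°, 300°.
Successive gaps around the wheel: 60°, 150°, 150°.
Two 150° gaps and one 60° gap — a base hue opposite a pair of accents 30° either side of its complement — is the split-complementary pattern.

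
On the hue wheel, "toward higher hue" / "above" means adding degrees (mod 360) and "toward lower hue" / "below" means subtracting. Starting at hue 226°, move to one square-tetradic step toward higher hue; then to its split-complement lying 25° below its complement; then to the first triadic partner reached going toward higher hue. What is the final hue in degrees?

231°

square ↑ +90°: 226 + 90 = 316°
split-comp 25° ↓ +155°: 316 + 155 = 471 → 471 − 360 = 111°
triadic ↑ +120°: 111 + 120 = 231°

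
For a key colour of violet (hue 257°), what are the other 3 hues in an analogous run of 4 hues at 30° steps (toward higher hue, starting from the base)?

257 + 30 = 287°
257 + 60 = 317°
257 + 90 = 347°

287°, 317° and 347°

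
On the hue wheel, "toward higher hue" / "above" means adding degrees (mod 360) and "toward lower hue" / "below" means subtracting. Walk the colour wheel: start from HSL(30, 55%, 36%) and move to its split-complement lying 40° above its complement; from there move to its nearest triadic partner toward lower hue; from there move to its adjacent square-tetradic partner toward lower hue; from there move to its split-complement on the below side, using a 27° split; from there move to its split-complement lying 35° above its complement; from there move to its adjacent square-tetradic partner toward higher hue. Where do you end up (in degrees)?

split-comp 40° ↑ +220°: 30 + 220 = 250°
triadic ↓ −120°: 250 − 120 = 130°
square ↓ −90°: 130 − 90 = 40°
split-comp 27° ↓ +153°: 40 + 153 = 193°
split-comp 35° ↑ +215°: 193 + 215 = 408 → 408 − 360 = 48°
square ↑ +90°: 48 + 90 = 138°

138°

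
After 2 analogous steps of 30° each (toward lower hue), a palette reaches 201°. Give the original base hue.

261°

2 steps of 30° (toward lower hue) give a net shift of −60°.
Start = end − shift: 201 + 60 = 261°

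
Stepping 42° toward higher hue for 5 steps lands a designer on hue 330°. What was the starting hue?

5 steps of 42° (toward higher hue) give a net shift of +210°.
Start = end − shift: 330 − 210 = 120°

120°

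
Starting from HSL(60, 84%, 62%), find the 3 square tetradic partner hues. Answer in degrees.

150°, 240° and 330°

A square tetradic scheme places four hues every 90°.
60 + 90 = 150°
60 + 180 = 240°
60 + 270 = 330°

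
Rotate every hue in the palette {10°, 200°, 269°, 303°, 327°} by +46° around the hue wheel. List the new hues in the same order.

56°, 246°, 315°, 349°, 13°

10 + 46 = 56°
200 + 46 = 246°
269 + 46 = 315°
303 + 46 = 349°
327 + 46 = 373 → 373 − 360 = 13°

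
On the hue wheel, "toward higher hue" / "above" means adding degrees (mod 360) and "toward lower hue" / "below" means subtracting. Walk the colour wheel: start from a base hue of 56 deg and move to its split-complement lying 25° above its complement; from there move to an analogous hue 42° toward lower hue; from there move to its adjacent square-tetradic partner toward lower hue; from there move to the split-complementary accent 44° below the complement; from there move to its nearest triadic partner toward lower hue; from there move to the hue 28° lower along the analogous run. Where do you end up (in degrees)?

56 + 205 = 261°   (split-comp 25° ↑)
261 − 42 = 219°   (analog 42° ↓)
219 − 90 = 129°   (square ↓)
129 + 136 = 265°   (split-comp 44° ↓)
265 − 120 = 145°   (triadic ↓)
145 − 28 = 117°   (analog 28° ↓)

117°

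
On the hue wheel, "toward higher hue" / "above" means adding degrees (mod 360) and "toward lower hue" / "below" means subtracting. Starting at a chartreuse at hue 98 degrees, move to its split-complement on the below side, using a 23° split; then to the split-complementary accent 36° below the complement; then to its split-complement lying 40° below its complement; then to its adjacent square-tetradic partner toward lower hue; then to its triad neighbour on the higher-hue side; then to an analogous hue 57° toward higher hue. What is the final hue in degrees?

266°

+157° (split-comp 23° ↓): 98 + 157 = 255°
+144° (split-comp 36° ↓): 255 + 144 = 399 → 399 − 360 = 39°
+140° (split-comp 40° ↓): 39 + 140 = 179°
−90° (square ↓): 179 − 90 = 89°
+120° (triadic ↑): 89 + 120 = 209°
+57° (analog 57° ↑): 209 + 57 = 266°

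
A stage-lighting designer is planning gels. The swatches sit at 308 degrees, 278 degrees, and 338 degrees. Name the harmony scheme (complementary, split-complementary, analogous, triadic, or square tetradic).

analogous

Sort the hues: 278°, 308°, 338°.
Successive gaps around the wheel: 30°, 30°, 300°.
A run of hues at equal small steps (30°) with one large closing gap is an analogous group.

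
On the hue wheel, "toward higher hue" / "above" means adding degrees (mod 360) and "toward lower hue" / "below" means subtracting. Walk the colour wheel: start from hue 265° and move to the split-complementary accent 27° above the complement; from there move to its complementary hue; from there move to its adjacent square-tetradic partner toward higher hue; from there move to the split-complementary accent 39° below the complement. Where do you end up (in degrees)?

163°

+207° (split-comp 27° ↑): 265 + 207 = 472 → 472 − 360 = 112°
+180° (complement): 112 + 180 = 292°
+90° (square ↑): 292 + 90 = 382 → 382 − 360 = 22°
+141° (split-comp 39° ↓): 22 + 141 = 163°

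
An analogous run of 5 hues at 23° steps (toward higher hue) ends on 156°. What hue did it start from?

4 steps of 23° (toward higher hue) give a net shift of +92°.
Start = end − shift: 156 − 92 = 64°

64°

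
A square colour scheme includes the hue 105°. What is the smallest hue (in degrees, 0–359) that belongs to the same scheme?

A square tetradic scheme places four hues every 90°.
The full set through 105° is {15°, 105°, 195°, 285°}.

15°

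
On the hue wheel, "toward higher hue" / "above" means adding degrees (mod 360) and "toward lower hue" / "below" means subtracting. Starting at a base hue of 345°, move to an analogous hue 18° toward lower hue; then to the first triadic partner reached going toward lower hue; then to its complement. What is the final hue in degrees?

27°

345 − 18 = 327°   (analog 18° ↓)
327 − 120 = 207°   (triadic ↓)
207 + 180 = 387 → 387 − 360 = 27°   (complement)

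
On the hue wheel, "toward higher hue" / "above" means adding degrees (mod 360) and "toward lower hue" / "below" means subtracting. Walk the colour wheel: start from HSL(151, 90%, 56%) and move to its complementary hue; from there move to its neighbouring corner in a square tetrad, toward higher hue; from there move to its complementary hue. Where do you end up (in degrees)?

complement +180°: 151 + 180 = 331°
square ↑ +90°: 331 + 90 = 421 → 421 − 360 = 61°
complement +180°: 61 + 180 = 241°

241°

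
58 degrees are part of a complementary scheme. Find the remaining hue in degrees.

The complement sits 180° across the wheel.
The full set through 58° is {58°, 238°}.
Given {58°}, the missing hue is 238°.

238°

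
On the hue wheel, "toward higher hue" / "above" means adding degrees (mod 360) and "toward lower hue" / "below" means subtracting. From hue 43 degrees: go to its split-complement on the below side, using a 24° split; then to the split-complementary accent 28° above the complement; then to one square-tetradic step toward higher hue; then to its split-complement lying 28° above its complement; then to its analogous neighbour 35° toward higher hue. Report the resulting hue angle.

+156° (split-comp 24° ↓): 43 + 156 = 199°
+208° (split-comp 28° ↑): 199 + 208 = 407 → 407 − 360 = 47°
+90° (square ↑): 47 + 90 = 137°
+208° (split-comp 28° ↑): 137 + 208 = 345°
+35° (analog 35° ↑): 345 + 35 = 380 → 380 − 360 = 20°

20°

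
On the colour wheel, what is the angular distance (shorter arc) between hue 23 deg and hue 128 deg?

105°

|23 − 128| = 105.
105 ≤ 180, so the shorter arc is 105°.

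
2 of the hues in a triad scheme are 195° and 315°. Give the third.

A triad places three hues 120° apart.
The full set through 195° is {75°, 195°, 315°}.
Given {195°, 315°}, the missing hue is 75°.

75°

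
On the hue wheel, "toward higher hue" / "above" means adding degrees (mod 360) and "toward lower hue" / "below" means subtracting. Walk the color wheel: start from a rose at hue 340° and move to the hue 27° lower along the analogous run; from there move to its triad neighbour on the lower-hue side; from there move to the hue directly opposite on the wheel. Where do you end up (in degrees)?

13°

−27° (analog 27° ↓): 340 − 27 = 313°
−120° (triadic ↓): 313 − 120 = 193°
+180° (complement): 193 + 180 = 373 → 373 − 360 = 13°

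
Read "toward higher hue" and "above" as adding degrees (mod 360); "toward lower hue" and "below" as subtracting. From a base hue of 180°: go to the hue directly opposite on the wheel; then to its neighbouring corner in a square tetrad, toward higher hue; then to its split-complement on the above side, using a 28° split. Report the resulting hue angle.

complement +180°: 180 + 180 = 360 → 360 − 360 = 0°
square ↑ +90°: 0 + 90 = 90°
split-comp 28° ↑ +208°: 90 + 208 = 298°

298°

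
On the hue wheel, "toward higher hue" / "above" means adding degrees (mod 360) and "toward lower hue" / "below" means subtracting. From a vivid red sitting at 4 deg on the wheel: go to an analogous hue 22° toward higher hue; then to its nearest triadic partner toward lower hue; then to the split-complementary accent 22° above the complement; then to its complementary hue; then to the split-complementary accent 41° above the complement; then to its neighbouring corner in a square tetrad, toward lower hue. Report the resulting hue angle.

59°

analog 22° ↑ +22°: 4 + 22 = 26°
triadic ↓ −120°: 26 − 120 = -94 → -94 + 360 = 266°
split-comp 22° ↑ +202°: 266 + 202 = 468 → 468 − 360 = 108°
complement +180°: 108 + 180 = 288°
split-comp 41° ↑ +221°: 288 + 221 = 509 → 509 − 360 = 149°
square ↓ −90°: 149 − 90 = 59°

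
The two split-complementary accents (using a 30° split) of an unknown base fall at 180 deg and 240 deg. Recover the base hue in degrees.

30°

The accents sit 30° either side of the complement, so the complement is their short-arc midpoint on the wheel.
Short-arc midpoint of 180° and 240°: 210°.
Base is 180° from the complement: 210 − 180 = 30°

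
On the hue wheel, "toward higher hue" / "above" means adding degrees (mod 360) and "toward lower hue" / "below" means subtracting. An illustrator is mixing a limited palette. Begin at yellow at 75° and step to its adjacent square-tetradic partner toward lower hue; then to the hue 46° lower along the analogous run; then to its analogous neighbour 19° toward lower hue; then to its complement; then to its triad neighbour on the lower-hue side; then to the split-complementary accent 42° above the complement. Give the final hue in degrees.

−90° (square ↓): 75 − 90 = -15 → -15 + 360 = 345°
−46° (analog 46° ↓): 345 − 46 = 299°
−19° (analog 19° ↓): 299 − 19 = 280°
+180° (complement): 280 + 180 = 460 → 460 − 360 = 100°
−120° (triadic ↓): 100 − 120 = -20 → -20 + 360 = 340°
+222° (split-comp 42° ↑): 340 + 222 = 562 → 562 − 360 = 202°

202°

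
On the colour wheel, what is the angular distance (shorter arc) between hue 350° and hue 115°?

125°

|350 − 115| = 235.
The shorter arc is 360 − 235 = 125°.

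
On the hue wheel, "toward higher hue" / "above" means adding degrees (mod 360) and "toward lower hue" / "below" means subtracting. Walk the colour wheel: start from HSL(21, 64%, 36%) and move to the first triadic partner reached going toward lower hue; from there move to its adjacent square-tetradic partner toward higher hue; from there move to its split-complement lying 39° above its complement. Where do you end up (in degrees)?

21 − 120 = -99 → -99 + 360 = 261°   (triadic ↓)
261 + 90 = 351°   (square ↑)
351 + 219 = 570 → 570 − 360 = 210°   (split-comp 39° ↑)

210°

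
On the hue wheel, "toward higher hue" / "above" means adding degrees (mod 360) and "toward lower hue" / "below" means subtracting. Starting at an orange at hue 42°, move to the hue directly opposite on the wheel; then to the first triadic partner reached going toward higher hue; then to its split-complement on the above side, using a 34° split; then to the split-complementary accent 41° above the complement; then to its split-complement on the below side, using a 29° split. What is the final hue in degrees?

complement +180°: 42 + 180 = 222°
triadic ↑ +120°: 222 + 120 = 342°
split-comp 34° ↑ +214°: 342 + 214 = 556 → 556 − 360 = 196°
split-comp 41° ↑ +221°: 196 + 221 = 417 → 417 − 360 = 57°
split-comp 29° ↓ +151°: 57 + 151 = 208°

208°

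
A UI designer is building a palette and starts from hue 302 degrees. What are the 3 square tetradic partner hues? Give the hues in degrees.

32°, 122°, 212°

A square tetradic scheme places four hues every 90°.
302 + 90 = 392 → 392 − 360 = 32°
302 + 180 = 482 → 482 − 360 = 122°
302 + 270 = 572 → 572 − 360 = 212°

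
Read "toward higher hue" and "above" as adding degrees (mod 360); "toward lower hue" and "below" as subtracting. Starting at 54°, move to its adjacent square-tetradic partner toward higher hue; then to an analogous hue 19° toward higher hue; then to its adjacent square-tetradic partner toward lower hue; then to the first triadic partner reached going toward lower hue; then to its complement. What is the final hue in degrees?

+90° (square ↑): 54 + 90 = 144°
+19° (analog 19° ↑): 144 + 19 = 163°
−90° (square ↓): 163 − 90 = 73°
−120° (triadic ↓): 73 − 120 = -47 → -47 + 360 = 313°
+180° (complement): 313 + 180 = 493 → 493 − 360 = 133°

133°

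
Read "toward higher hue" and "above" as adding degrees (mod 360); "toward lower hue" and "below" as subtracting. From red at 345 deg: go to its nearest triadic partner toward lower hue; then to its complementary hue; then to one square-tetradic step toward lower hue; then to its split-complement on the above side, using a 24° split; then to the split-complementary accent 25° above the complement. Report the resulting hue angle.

345 − 120 = 225°   (triadic ↓)
225 + 180 = 405 → 405 − 360 = 45°   (complement)
45 − 90 = -45 → -45 + 360 = 315°   (square ↓)
315 + 204 = 519 → 519 − 360 = 159°   (split-comp 24° ↑)
159 + 205 = 364 → 364 − 360 = 4°   (split-comp 25° ↑)

4°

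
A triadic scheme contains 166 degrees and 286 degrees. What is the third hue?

A triad spaces three hues 120° apart.
The full set is {46°, 166°, 286°}.

46°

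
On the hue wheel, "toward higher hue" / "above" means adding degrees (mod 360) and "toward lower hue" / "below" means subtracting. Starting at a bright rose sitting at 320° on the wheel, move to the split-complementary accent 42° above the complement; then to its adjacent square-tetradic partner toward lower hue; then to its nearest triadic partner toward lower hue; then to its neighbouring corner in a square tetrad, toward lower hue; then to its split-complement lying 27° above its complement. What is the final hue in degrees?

89°

split-comp 42° ↑ +222°: 320 + 222 = 542 → 542 − 360 = 182°
square ↓ −90°: 182 − 90 = 92°
triadic ↓ −120°: 92 − 120 = -28 → -28 + 360 = 332°
square ↓ −90°: 332 − 90 = 242°
split-comp 27° ↑ +207°: 242 + 207 = 449 → 449 − 360 = 89°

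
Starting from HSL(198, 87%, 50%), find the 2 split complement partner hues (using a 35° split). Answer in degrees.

343° and 53°

Split-complementary hues sit 35° either side of the complement.
Complement of 198°: 198 + 180 = 378 → 378 − 360 = 18°
18 − 35 = -17 → -17 + 360 = 343°
18 + 35 = 53°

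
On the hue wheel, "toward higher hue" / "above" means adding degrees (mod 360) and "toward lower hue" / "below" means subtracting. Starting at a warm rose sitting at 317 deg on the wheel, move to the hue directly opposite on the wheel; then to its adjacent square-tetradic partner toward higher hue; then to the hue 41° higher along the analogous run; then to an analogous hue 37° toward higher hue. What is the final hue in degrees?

complement +180°: 317 + 180 = 497 → 497 − 360 = 137°
square ↑ +90°: 137 + 90 = 227°
analog 41° ↑ +41°: 227 + 41 = 268°
analog 37° ↑ +37°: 268 + 37 = 305°

305°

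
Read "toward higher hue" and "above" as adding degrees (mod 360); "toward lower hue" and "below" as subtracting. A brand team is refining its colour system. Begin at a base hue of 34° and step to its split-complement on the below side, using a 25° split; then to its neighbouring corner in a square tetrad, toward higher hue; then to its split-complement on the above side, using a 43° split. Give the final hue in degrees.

+155° (split-comp 25° ↓): 34 + 155 = 189°
+90° (square ↑): 189 + 90 = 279°
+223° (split-comp 43° ↑): 279 + 223 = 502 → 502 − 360 = 142°

142°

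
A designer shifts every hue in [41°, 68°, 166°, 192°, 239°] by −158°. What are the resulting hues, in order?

41 − 158 = -117 → -117 + 360 = 243°
68 − 158 = -90 → -90 + 360 = 270°
166 − 158 = 8°
192 − 158 = 34°
239 − 158 = 81°

243°, 270°, 8°, 34°, 81°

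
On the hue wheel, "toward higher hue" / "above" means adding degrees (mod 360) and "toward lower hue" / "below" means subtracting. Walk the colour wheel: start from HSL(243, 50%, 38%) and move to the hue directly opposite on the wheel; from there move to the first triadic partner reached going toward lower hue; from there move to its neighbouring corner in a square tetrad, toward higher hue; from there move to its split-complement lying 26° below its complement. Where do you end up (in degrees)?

187°

+180° (complement): 243 + 180 = 423 → 423 − 360 = 63°
−120° (triadic ↓): 63 − 120 = -57 → -57 + 360 = 303°
+90° (square ↑): 303 + 90 = 393 → 393 − 360 = 33°
+154° (split-comp 26° ↓): 33 + 154 = 187°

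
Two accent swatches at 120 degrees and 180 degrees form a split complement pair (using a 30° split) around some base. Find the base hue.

The accents sit 30° either side of the complement, so the complement is their short-arc midpoint on the wheel.
Short-arc midpoint of 120° and 180°: 150°.
Base is 180° from the complement: 150 − 180 = -30 → -30 + 360 = 330°

330°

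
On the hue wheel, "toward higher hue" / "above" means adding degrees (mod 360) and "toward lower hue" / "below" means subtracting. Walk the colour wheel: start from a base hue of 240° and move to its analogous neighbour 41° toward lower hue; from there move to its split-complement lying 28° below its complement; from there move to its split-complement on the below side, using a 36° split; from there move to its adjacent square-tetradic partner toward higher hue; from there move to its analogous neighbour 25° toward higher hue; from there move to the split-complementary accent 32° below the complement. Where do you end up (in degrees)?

38°

analog 41° ↓ −41°: 240 − 41 = 199°
split-comp 28° ↓ +152°: 199 + 152 = 351°
split-comp 36° ↓ +144°: 351 + 144 = 495 → 495 − 360 = 135°
square ↑ +90°: 135 + 90 = 225°
analog 25° ↑ +25°: 225 + 25 = 250°
split-comp 32° ↓ +148°: 250 + 148 = 398 → 398 − 360 = 38°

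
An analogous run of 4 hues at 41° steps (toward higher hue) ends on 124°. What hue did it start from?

3 steps of 41° (toward higher hue) give a net shift of +123°.
Start = end − shift: 124 − 123 = 1°

1°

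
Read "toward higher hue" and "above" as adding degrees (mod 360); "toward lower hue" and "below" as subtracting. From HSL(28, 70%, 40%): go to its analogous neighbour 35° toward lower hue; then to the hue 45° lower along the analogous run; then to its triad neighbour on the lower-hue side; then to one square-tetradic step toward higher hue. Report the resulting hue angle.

278°

28 − 35 = -7 → -7 + 360 = 353°   (analog 35° ↓)
353 − 45 = 308°   (analog 45° ↓)
308 − 120 = 188°   (triadic ↓)
188 + 90 = 278°   (square ↑)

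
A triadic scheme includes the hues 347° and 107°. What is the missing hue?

227°

A triad places three hues 120° apart.
The full set through 107° is {107°, 227°, 347°}.
Given {107°, 347°}, the missing hue is 227°.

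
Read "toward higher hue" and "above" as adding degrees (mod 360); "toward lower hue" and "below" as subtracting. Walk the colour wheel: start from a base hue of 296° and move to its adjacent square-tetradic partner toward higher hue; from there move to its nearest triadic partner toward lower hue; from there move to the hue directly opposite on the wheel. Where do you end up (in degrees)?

86°

square ↑ +90°: 296 + 90 = 386 → 386 − 360 = 26°
triadic ↓ −120°: 26 − 120 = -94 → -94 + 360 = 266°
complement +180°: 266 + 180 = 446 → 446 − 360 = 86°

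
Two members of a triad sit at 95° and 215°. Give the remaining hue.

A triad spaces three hues 120° apart.
The full set is {95°, 215°, 335°}.

335°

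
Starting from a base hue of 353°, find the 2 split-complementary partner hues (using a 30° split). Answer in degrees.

143° and 203°

Split-complementary hues sit 30° either side of the complement.
Complement of 353°: 353 + 180 = 533 → 533 − 360 = 173°
173 − 30 = 143°
173 + 30 = 203°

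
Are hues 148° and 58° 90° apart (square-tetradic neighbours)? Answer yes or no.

yes

Angular distance: |148 − 58| = 90 = 90°.
90° apart (square-tetradic neighbours) requires 90°.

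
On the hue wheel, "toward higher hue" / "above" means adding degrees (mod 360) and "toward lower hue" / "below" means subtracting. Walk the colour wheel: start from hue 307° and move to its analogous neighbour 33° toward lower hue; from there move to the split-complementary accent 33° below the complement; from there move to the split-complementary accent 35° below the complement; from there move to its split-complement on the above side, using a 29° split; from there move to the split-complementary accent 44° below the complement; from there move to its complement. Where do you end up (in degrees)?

11°

analog 33° ↓ −33°: 307 − 33 = 274°
split-comp 33° ↓ +147°: 274 + 147 = 421 → 421 − 360 = 61°
split-comp 35° ↓ +145°: 61 + 145 = 206°
split-comp 29° ↑ +209°: 206 + 209 = 415 → 415 − 360 = 55°
split-comp 44° ↓ +136°: 55 + 136 = 191°
complement +180°: 191 + 180 = 371 → 371 − 360 = 11°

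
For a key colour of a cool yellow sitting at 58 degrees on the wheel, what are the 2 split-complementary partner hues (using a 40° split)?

Split-complementary hues sit 40° either side of the complement.
Complement of 58 degrees: 58 + 180 = 238°
238 − 40 = 198°
238 + 40 = 278°

198° and 278°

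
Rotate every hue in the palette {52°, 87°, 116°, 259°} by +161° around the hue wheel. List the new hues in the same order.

52 + 161 = 213°
87 + 161 = 248°
116 + 161 = 277°
259 + 161 = 420 → 420 − 360 = 60°

213°, 248°, 277°, 60°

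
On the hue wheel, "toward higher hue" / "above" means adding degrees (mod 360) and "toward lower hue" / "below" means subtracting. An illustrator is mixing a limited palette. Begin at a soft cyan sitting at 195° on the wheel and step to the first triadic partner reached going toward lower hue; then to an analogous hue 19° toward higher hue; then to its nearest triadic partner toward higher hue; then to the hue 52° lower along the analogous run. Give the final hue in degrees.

162°

−120° (triadic ↓): 195 − 120 = 75°
+19° (analog 19° ↑): 75 + 19 = 94°
+120° (triadic ↑): 94 + 120 = 214°
−52° (analog 52° ↓): 214 − 52 = 162°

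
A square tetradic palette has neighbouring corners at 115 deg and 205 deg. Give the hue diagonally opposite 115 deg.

A square tetradic scheme places four hues 90° apart; opposite corners are 180° apart.
115 + 180 = 295°

295°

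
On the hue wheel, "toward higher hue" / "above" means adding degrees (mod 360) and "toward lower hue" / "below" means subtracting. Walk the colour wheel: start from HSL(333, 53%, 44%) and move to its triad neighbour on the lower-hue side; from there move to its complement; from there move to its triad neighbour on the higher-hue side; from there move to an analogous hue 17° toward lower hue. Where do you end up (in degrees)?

triadic ↓ −120°: 333 − 120 = 213°
complement +180°: 213 + 180 = 393 → 393 − 360 = 33°
triadic ↑ +120°: 33 + 120 = 153°
analog 17° ↓ −17°: 153 − 17 = 136°

136°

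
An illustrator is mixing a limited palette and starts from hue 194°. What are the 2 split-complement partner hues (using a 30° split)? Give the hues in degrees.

Split-complementary hues sit 30° either side of the complement.
Complement of 194°: 194 + 180 = 374 → 374 − 360 = 14°
14 − 30 = -16 → -16 + 360 = 344°
14 + 30 = 44°

344° and 44°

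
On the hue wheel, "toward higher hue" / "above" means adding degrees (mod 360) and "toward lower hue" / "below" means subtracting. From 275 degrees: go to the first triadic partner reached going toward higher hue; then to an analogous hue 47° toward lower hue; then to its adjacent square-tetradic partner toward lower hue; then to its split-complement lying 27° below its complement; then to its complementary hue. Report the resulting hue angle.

231°

triadic ↑ +120°: 275 + 120 = 395 → 395 − 360 = 35°
analog 47° ↓ −47°: 35 − 47 = -12 → -12 + 360 = 348°
square ↓ −90°: 348 − 90 = 258°
split-comp 27° ↓ +153°: 258 + 153 = 411 → 411 − 360 = 51°
complement +180°: 51 + 180 = 231°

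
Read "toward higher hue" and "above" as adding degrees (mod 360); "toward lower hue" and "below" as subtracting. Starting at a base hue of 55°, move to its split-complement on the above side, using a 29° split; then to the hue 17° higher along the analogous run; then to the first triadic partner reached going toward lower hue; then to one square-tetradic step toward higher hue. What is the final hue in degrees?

251°

55 + 209 = 264°   (split-comp 29° ↑)
264 + 17 = 281°   (analog 17° ↑)
281 − 120 = 161°   (triadic ↓)
161 + 90 = 251°   (square ↑)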